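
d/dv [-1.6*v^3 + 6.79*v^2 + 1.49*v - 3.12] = -4.8*v^2 + 13.58*v + 1.49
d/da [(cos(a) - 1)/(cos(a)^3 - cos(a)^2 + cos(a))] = (7*cos(a)/2 - 2*cos(2*a) + cos(3*a)/2 - 3)*sin(a)/((sin(a)^2 + cos(a) - 2)^2*cos(a)^2)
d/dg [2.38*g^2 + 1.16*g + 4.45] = 4.76*g + 1.16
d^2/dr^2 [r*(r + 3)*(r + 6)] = 6*r + 18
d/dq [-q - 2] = -1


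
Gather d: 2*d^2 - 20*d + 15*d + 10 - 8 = 2*d^2 - 5*d + 2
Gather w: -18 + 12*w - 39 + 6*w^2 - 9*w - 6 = 6*w^2 + 3*w - 63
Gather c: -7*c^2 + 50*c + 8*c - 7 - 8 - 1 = -7*c^2 + 58*c - 16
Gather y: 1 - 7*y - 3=-7*y - 2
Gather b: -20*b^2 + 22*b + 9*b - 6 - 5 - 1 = -20*b^2 + 31*b - 12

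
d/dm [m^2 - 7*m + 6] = 2*m - 7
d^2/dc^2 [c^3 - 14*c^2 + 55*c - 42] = 6*c - 28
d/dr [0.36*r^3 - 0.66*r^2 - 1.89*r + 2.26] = 1.08*r^2 - 1.32*r - 1.89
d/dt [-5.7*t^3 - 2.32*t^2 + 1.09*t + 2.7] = -17.1*t^2 - 4.64*t + 1.09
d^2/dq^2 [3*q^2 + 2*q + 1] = 6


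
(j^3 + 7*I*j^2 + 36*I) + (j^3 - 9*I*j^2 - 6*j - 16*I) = 2*j^3 - 2*I*j^2 - 6*j + 20*I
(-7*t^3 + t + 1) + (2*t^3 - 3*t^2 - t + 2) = -5*t^3 - 3*t^2 + 3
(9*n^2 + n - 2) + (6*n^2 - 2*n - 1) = 15*n^2 - n - 3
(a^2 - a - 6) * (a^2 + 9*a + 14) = a^4 + 8*a^3 - a^2 - 68*a - 84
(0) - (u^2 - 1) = 1 - u^2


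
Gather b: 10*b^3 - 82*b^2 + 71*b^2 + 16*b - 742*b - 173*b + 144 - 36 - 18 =10*b^3 - 11*b^2 - 899*b + 90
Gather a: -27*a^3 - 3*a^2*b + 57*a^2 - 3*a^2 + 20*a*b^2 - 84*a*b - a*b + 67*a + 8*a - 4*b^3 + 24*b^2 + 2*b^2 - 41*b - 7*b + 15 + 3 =-27*a^3 + a^2*(54 - 3*b) + a*(20*b^2 - 85*b + 75) - 4*b^3 + 26*b^2 - 48*b + 18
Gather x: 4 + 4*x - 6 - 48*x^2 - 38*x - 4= -48*x^2 - 34*x - 6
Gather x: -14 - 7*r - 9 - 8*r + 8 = -15*r - 15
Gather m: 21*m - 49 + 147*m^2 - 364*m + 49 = 147*m^2 - 343*m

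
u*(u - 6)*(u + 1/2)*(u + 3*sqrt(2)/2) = u^4 - 11*u^3/2 + 3*sqrt(2)*u^3/2 - 33*sqrt(2)*u^2/4 - 3*u^2 - 9*sqrt(2)*u/2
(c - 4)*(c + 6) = c^2 + 2*c - 24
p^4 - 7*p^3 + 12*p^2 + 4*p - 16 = (p - 4)*(p - 2)^2*(p + 1)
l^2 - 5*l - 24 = (l - 8)*(l + 3)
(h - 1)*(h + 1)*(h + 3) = h^3 + 3*h^2 - h - 3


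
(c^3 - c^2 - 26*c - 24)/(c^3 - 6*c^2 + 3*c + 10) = (c^2 - 2*c - 24)/(c^2 - 7*c + 10)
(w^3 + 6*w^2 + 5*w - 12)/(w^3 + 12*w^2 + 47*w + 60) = (w - 1)/(w + 5)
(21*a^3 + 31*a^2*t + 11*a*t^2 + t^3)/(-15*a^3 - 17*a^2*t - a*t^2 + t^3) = (7*a + t)/(-5*a + t)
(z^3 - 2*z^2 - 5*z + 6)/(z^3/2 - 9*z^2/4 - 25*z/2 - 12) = 4*(z^2 - 4*z + 3)/(2*z^2 - 13*z - 24)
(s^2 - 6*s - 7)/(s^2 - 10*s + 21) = (s + 1)/(s - 3)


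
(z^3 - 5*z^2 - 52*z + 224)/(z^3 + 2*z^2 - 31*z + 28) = (z - 8)/(z - 1)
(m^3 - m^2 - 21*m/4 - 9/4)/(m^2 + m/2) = m - 3/2 - 9/(2*m)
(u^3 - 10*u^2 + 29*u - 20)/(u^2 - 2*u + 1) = (u^2 - 9*u + 20)/(u - 1)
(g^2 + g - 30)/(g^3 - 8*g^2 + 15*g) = (g + 6)/(g*(g - 3))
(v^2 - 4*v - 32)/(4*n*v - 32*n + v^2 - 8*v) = (v + 4)/(4*n + v)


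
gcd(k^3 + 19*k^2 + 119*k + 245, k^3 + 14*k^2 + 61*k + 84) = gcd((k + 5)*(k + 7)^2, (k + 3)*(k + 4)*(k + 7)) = k + 7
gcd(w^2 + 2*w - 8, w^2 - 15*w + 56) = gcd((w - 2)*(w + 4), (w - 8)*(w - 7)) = 1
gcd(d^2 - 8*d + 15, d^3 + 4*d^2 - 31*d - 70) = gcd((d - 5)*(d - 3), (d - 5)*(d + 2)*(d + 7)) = d - 5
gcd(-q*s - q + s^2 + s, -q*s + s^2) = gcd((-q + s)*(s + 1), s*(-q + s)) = q - s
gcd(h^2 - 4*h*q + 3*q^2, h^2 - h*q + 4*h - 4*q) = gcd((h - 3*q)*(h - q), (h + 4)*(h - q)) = -h + q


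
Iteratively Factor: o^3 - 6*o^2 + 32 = (o - 4)*(o^2 - 2*o - 8) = (o - 4)^2*(o + 2)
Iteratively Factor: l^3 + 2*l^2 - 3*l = (l)*(l^2 + 2*l - 3) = l*(l - 1)*(l + 3)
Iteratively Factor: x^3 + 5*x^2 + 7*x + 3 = (x + 3)*(x^2 + 2*x + 1) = (x + 1)*(x + 3)*(x + 1)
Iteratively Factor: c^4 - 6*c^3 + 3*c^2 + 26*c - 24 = (c - 3)*(c^3 - 3*c^2 - 6*c + 8) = (c - 3)*(c + 2)*(c^2 - 5*c + 4) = (c - 4)*(c - 3)*(c + 2)*(c - 1)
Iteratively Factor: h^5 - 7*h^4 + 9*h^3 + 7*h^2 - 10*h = (h - 1)*(h^4 - 6*h^3 + 3*h^2 + 10*h) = (h - 2)*(h - 1)*(h^3 - 4*h^2 - 5*h) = (h - 2)*(h - 1)*(h + 1)*(h^2 - 5*h) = h*(h - 2)*(h - 1)*(h + 1)*(h - 5)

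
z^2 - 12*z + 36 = (z - 6)^2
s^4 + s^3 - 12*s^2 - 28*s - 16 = (s - 4)*(s + 1)*(s + 2)^2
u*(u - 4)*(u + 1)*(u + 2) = u^4 - u^3 - 10*u^2 - 8*u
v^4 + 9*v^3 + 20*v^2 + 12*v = v*(v + 1)*(v + 2)*(v + 6)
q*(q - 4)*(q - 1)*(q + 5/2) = q^4 - 5*q^3/2 - 17*q^2/2 + 10*q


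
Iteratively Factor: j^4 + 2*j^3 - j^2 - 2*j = (j)*(j^3 + 2*j^2 - j - 2) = j*(j + 2)*(j^2 - 1) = j*(j - 1)*(j + 2)*(j + 1)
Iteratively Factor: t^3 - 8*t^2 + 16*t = (t)*(t^2 - 8*t + 16) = t*(t - 4)*(t - 4)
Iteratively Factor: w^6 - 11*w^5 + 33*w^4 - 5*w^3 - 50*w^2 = (w)*(w^5 - 11*w^4 + 33*w^3 - 5*w^2 - 50*w) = w*(w - 5)*(w^4 - 6*w^3 + 3*w^2 + 10*w) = w*(w - 5)*(w + 1)*(w^3 - 7*w^2 + 10*w) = w^2*(w - 5)*(w + 1)*(w^2 - 7*w + 10) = w^2*(w - 5)^2*(w + 1)*(w - 2)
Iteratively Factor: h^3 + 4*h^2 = (h)*(h^2 + 4*h) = h*(h + 4)*(h)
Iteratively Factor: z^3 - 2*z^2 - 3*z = (z + 1)*(z^2 - 3*z) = z*(z + 1)*(z - 3)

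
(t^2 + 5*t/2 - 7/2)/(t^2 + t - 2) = (t + 7/2)/(t + 2)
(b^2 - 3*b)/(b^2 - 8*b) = (b - 3)/(b - 8)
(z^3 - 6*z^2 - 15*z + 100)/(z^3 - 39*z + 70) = (z^2 - z - 20)/(z^2 + 5*z - 14)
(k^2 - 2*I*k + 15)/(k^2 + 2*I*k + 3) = (k - 5*I)/(k - I)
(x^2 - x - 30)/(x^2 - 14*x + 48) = (x + 5)/(x - 8)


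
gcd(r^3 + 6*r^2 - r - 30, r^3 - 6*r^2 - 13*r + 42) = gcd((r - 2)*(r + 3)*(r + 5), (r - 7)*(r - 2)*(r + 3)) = r^2 + r - 6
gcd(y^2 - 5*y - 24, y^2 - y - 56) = y - 8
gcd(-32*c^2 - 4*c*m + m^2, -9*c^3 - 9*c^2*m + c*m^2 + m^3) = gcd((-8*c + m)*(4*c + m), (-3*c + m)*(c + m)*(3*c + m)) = 1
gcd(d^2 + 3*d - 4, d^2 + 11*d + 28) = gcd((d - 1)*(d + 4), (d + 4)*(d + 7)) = d + 4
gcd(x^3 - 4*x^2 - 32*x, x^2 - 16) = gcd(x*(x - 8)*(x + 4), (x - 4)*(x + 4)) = x + 4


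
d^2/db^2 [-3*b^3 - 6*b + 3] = -18*b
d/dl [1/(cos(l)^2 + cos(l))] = (sin(l)/cos(l)^2 + 2*tan(l))/(cos(l) + 1)^2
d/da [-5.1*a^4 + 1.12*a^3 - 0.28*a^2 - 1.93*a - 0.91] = -20.4*a^3 + 3.36*a^2 - 0.56*a - 1.93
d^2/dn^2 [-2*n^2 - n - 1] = -4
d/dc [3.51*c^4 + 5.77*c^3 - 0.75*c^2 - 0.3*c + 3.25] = 14.04*c^3 + 17.31*c^2 - 1.5*c - 0.3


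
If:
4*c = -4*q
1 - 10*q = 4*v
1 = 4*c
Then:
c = 1/4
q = -1/4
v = 7/8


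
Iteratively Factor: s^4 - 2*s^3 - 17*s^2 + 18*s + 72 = (s - 3)*(s^3 + s^2 - 14*s - 24) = (s - 4)*(s - 3)*(s^2 + 5*s + 6) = (s - 4)*(s - 3)*(s + 3)*(s + 2)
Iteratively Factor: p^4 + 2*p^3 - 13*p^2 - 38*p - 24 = (p + 1)*(p^3 + p^2 - 14*p - 24) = (p + 1)*(p + 3)*(p^2 - 2*p - 8) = (p - 4)*(p + 1)*(p + 3)*(p + 2)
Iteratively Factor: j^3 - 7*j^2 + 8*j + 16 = (j - 4)*(j^2 - 3*j - 4) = (j - 4)*(j + 1)*(j - 4)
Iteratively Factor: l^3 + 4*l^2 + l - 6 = (l + 2)*(l^2 + 2*l - 3) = (l - 1)*(l + 2)*(l + 3)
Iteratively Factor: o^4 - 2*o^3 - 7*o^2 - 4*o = (o + 1)*(o^3 - 3*o^2 - 4*o) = o*(o + 1)*(o^2 - 3*o - 4) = o*(o - 4)*(o + 1)*(o + 1)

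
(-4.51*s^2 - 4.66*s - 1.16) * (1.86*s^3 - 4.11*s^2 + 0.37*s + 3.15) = -8.3886*s^5 + 9.8685*s^4 + 15.3263*s^3 - 11.1631*s^2 - 15.1082*s - 3.654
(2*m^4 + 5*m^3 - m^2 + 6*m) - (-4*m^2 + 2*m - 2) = 2*m^4 + 5*m^3 + 3*m^2 + 4*m + 2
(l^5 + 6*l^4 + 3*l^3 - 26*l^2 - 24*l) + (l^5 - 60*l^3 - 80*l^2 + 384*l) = 2*l^5 + 6*l^4 - 57*l^3 - 106*l^2 + 360*l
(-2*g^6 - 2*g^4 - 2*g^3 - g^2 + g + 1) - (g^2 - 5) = -2*g^6 - 2*g^4 - 2*g^3 - 2*g^2 + g + 6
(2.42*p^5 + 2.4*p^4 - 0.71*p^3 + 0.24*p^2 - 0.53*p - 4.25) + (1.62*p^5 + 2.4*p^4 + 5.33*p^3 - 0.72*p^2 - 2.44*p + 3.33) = 4.04*p^5 + 4.8*p^4 + 4.62*p^3 - 0.48*p^2 - 2.97*p - 0.92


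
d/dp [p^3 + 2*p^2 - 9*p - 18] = 3*p^2 + 4*p - 9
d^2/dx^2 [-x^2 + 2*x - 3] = -2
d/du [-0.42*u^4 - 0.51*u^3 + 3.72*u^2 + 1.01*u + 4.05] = -1.68*u^3 - 1.53*u^2 + 7.44*u + 1.01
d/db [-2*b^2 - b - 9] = -4*b - 1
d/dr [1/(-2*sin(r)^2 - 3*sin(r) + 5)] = (4*sin(r) + 3)*cos(r)/(2*sin(r)^2 + 3*sin(r) - 5)^2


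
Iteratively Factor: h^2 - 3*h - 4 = (h + 1)*(h - 4)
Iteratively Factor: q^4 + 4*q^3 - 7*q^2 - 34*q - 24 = (q + 2)*(q^3 + 2*q^2 - 11*q - 12) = (q + 1)*(q + 2)*(q^2 + q - 12) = (q + 1)*(q + 2)*(q + 4)*(q - 3)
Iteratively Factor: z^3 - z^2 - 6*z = (z + 2)*(z^2 - 3*z) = (z - 3)*(z + 2)*(z)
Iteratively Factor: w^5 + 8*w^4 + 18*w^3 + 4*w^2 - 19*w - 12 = (w - 1)*(w^4 + 9*w^3 + 27*w^2 + 31*w + 12) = (w - 1)*(w + 1)*(w^3 + 8*w^2 + 19*w + 12) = (w - 1)*(w + 1)*(w + 3)*(w^2 + 5*w + 4) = (w - 1)*(w + 1)^2*(w + 3)*(w + 4)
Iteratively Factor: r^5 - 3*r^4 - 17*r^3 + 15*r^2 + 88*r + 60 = (r - 5)*(r^4 + 2*r^3 - 7*r^2 - 20*r - 12) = (r - 5)*(r + 2)*(r^3 - 7*r - 6) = (r - 5)*(r + 1)*(r + 2)*(r^2 - r - 6) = (r - 5)*(r + 1)*(r + 2)^2*(r - 3)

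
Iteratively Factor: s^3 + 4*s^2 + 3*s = (s)*(s^2 + 4*s + 3) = s*(s + 1)*(s + 3)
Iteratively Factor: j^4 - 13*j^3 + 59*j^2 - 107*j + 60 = (j - 1)*(j^3 - 12*j^2 + 47*j - 60) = (j - 5)*(j - 1)*(j^2 - 7*j + 12) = (j - 5)*(j - 4)*(j - 1)*(j - 3)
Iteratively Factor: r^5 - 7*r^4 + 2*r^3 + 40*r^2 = (r)*(r^4 - 7*r^3 + 2*r^2 + 40*r) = r*(r - 4)*(r^3 - 3*r^2 - 10*r) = r*(r - 4)*(r + 2)*(r^2 - 5*r) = r*(r - 5)*(r - 4)*(r + 2)*(r)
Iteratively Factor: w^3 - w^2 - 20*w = (w + 4)*(w^2 - 5*w) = (w - 5)*(w + 4)*(w)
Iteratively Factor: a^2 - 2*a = (a - 2)*(a)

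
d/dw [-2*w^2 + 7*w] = 7 - 4*w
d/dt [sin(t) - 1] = cos(t)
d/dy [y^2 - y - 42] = 2*y - 1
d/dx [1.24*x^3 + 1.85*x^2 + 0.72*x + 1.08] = 3.72*x^2 + 3.7*x + 0.72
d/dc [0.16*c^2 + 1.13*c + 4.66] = 0.32*c + 1.13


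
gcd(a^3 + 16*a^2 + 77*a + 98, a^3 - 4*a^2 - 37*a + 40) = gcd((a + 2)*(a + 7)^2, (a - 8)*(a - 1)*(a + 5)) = 1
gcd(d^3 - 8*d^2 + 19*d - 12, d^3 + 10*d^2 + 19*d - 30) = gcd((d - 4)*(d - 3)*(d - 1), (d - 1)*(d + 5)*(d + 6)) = d - 1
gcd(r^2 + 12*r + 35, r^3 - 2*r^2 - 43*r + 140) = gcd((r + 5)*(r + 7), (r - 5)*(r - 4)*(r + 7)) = r + 7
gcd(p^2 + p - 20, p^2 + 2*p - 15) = p + 5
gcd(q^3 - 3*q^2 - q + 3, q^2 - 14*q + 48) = 1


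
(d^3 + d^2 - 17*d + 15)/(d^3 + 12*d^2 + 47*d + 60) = (d^2 - 4*d + 3)/(d^2 + 7*d + 12)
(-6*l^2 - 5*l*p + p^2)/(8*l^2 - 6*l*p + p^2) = (-6*l^2 - 5*l*p + p^2)/(8*l^2 - 6*l*p + p^2)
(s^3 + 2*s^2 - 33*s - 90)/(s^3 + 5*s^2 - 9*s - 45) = (s - 6)/(s - 3)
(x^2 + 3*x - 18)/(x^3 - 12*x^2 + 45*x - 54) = (x + 6)/(x^2 - 9*x + 18)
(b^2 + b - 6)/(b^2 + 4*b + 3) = (b - 2)/(b + 1)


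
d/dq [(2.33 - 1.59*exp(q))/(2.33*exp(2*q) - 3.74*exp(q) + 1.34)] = (3.7047*exp(2*q) - 10.8578*exp(q) + 6.5836)*exp(q)/(5.4289*exp(4*q) - 17.4284*exp(3*q) + 20.232*exp(2*q) - 10.0232*exp(q) + 1.7956)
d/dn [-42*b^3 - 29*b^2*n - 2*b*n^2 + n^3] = -29*b^2 - 4*b*n + 3*n^2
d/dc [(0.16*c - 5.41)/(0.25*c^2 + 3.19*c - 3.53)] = (-0.04*c^2 + 2.705*c + 16.6931)/(0.0625*c^4 + 1.595*c^3 + 8.4111*c^2 - 22.5214*c + 12.4609)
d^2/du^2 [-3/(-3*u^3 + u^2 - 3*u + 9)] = 6*((1 - 9*u)*(3*u^3 - u^2 + 3*u - 9) + (9*u^2 - 2*u + 3)^2)/(3*u^3 - u^2 + 3*u - 9)^3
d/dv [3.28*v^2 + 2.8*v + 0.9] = 6.56*v + 2.8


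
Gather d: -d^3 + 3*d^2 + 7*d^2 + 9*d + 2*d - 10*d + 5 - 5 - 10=-d^3 + 10*d^2 + d - 10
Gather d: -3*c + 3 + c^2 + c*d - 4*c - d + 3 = c^2 - 7*c + d*(c - 1) + 6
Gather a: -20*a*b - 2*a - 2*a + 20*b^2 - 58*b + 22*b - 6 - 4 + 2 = a*(-20*b - 4) + 20*b^2 - 36*b - 8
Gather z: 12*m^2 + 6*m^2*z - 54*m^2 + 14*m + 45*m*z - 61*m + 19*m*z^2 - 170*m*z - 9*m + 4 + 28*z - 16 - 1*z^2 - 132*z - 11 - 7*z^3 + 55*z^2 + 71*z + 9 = -42*m^2 - 56*m - 7*z^3 + z^2*(19*m + 54) + z*(6*m^2 - 125*m - 33) - 14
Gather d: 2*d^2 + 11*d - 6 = 2*d^2 + 11*d - 6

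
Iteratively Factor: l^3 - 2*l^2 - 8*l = (l + 2)*(l^2 - 4*l) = (l - 4)*(l + 2)*(l)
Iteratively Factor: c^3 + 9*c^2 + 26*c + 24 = (c + 2)*(c^2 + 7*c + 12) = (c + 2)*(c + 4)*(c + 3)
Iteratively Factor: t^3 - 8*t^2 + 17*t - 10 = (t - 2)*(t^2 - 6*t + 5) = (t - 2)*(t - 1)*(t - 5)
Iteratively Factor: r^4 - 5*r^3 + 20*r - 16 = (r + 2)*(r^3 - 7*r^2 + 14*r - 8) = (r - 2)*(r + 2)*(r^2 - 5*r + 4) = (r - 2)*(r - 1)*(r + 2)*(r - 4)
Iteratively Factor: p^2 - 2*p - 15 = (p + 3)*(p - 5)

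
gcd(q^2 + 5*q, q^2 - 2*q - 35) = q + 5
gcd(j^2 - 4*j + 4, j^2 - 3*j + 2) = j - 2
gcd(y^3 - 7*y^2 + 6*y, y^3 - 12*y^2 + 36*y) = y^2 - 6*y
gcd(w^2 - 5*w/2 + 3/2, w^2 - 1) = w - 1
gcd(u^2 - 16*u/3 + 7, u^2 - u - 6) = u - 3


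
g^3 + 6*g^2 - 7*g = g*(g - 1)*(g + 7)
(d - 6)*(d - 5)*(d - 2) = d^3 - 13*d^2 + 52*d - 60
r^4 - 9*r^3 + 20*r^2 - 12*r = r*(r - 6)*(r - 2)*(r - 1)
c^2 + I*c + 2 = (c - I)*(c + 2*I)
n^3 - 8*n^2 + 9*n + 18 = (n - 6)*(n - 3)*(n + 1)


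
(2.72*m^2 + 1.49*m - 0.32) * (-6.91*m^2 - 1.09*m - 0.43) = -18.7952*m^4 - 13.2607*m^3 - 0.5825*m^2 - 0.2919*m + 0.1376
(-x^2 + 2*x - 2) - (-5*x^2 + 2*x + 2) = 4*x^2 - 4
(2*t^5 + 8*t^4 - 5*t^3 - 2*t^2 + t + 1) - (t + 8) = 2*t^5 + 8*t^4 - 5*t^3 - 2*t^2 - 7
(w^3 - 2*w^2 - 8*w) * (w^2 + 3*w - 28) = w^5 + w^4 - 42*w^3 + 32*w^2 + 224*w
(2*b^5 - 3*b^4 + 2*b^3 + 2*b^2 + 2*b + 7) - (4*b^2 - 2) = 2*b^5 - 3*b^4 + 2*b^3 - 2*b^2 + 2*b + 9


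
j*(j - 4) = j^2 - 4*j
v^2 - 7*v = v*(v - 7)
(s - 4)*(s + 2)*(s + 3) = s^3 + s^2 - 14*s - 24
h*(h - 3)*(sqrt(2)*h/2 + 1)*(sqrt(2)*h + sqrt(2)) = h^4 - 2*h^3 + sqrt(2)*h^3 - 3*h^2 - 2*sqrt(2)*h^2 - 3*sqrt(2)*h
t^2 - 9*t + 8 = (t - 8)*(t - 1)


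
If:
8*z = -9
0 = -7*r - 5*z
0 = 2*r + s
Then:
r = 45/56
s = -45/28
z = -9/8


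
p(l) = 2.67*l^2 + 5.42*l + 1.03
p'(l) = 5.34*l + 5.42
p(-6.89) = 90.44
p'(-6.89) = -31.37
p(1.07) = 9.89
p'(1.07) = 11.13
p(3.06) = 42.62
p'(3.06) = 21.76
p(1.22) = 11.62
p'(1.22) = 11.93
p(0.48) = 4.25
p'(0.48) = 7.98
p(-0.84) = -1.64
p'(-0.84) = 0.93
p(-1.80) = -0.08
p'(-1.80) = -4.19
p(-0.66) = -1.38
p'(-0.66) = 1.90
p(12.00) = 450.55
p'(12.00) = 69.50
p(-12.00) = 320.47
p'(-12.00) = -58.66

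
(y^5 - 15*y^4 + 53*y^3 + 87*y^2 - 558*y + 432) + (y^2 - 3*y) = y^5 - 15*y^4 + 53*y^3 + 88*y^2 - 561*y + 432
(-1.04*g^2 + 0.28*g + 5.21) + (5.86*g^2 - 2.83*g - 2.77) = 4.82*g^2 - 2.55*g + 2.44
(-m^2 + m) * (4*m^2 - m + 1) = -4*m^4 + 5*m^3 - 2*m^2 + m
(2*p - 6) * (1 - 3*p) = -6*p^2 + 20*p - 6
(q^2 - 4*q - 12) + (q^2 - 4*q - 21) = 2*q^2 - 8*q - 33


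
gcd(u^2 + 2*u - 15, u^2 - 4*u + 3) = u - 3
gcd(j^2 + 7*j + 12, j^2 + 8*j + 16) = j + 4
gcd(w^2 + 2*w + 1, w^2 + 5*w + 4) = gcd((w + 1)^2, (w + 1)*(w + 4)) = w + 1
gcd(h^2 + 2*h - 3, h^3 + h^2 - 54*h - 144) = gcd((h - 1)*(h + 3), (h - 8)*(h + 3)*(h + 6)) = h + 3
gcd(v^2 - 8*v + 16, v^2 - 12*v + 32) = v - 4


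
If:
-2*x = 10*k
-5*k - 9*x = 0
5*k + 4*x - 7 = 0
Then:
No Solution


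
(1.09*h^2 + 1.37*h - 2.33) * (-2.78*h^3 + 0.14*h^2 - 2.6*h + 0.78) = -3.0302*h^5 - 3.656*h^4 + 3.8352*h^3 - 3.038*h^2 + 7.1266*h - 1.8174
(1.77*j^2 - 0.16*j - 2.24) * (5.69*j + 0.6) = 10.0713*j^3 + 0.1516*j^2 - 12.8416*j - 1.344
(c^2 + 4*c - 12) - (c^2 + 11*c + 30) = -7*c - 42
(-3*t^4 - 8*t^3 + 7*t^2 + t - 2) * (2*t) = -6*t^5 - 16*t^4 + 14*t^3 + 2*t^2 - 4*t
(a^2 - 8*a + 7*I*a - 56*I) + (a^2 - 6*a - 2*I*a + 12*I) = 2*a^2 - 14*a + 5*I*a - 44*I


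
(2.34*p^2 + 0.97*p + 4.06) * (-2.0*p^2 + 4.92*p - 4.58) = -4.68*p^4 + 9.5728*p^3 - 14.0648*p^2 + 15.5326*p - 18.5948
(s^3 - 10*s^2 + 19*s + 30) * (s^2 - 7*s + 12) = s^5 - 17*s^4 + 101*s^3 - 223*s^2 + 18*s + 360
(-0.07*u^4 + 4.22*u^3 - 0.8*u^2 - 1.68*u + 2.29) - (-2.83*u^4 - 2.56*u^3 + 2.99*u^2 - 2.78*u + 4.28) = 2.76*u^4 + 6.78*u^3 - 3.79*u^2 + 1.1*u - 1.99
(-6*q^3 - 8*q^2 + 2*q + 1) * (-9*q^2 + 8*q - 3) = 54*q^5 + 24*q^4 - 64*q^3 + 31*q^2 + 2*q - 3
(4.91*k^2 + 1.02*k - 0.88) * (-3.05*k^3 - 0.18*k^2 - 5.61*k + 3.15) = -14.9755*k^5 - 3.9948*k^4 - 25.0447*k^3 + 9.9027*k^2 + 8.1498*k - 2.772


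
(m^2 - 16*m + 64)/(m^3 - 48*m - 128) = (m - 8)/(m^2 + 8*m + 16)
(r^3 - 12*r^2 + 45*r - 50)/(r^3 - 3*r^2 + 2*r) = (r^2 - 10*r + 25)/(r*(r - 1))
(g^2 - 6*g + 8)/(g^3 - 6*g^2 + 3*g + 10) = (g - 4)/(g^2 - 4*g - 5)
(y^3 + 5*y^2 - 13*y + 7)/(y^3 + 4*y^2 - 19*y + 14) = (y - 1)/(y - 2)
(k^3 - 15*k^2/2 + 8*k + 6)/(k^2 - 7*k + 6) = (k^2 - 3*k/2 - 1)/(k - 1)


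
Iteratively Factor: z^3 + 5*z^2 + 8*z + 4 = (z + 2)*(z^2 + 3*z + 2) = (z + 2)^2*(z + 1)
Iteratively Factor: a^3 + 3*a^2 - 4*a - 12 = (a + 2)*(a^2 + a - 6) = (a + 2)*(a + 3)*(a - 2)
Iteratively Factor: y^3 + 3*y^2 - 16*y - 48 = (y - 4)*(y^2 + 7*y + 12) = (y - 4)*(y + 3)*(y + 4)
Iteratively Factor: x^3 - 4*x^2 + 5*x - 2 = (x - 2)*(x^2 - 2*x + 1) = (x - 2)*(x - 1)*(x - 1)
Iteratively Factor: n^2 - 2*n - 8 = (n + 2)*(n - 4)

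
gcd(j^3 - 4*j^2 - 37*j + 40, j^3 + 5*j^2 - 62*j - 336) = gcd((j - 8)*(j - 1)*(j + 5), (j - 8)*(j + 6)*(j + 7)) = j - 8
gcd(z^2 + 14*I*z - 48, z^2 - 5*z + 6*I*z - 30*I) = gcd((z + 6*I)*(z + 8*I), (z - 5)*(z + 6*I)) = z + 6*I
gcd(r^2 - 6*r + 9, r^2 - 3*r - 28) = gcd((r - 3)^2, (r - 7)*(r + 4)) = 1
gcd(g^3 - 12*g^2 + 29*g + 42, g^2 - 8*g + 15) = 1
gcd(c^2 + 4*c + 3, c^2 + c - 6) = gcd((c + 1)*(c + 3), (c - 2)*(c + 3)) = c + 3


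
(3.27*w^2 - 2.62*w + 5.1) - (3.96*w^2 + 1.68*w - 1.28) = -0.69*w^2 - 4.3*w + 6.38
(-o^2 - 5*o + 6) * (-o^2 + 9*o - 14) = o^4 - 4*o^3 - 37*o^2 + 124*o - 84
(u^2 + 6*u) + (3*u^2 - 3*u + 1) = 4*u^2 + 3*u + 1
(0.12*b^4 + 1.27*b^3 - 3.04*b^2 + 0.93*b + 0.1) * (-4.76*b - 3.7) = -0.5712*b^5 - 6.4892*b^4 + 9.7714*b^3 + 6.8212*b^2 - 3.917*b - 0.37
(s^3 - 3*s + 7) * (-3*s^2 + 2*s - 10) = -3*s^5 + 2*s^4 - s^3 - 27*s^2 + 44*s - 70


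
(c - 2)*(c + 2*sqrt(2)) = c^2 - 2*c + 2*sqrt(2)*c - 4*sqrt(2)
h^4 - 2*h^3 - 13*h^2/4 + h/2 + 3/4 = (h - 3)*(h - 1/2)*(h + 1/2)*(h + 1)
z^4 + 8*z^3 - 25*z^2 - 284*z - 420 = (z - 6)*(z + 2)*(z + 5)*(z + 7)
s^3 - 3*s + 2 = (s - 1)^2*(s + 2)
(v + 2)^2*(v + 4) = v^3 + 8*v^2 + 20*v + 16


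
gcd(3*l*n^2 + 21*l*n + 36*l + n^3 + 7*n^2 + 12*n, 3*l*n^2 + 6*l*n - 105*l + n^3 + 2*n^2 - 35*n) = 3*l + n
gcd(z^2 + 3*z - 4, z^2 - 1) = z - 1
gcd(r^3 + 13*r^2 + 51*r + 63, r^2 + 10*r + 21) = r^2 + 10*r + 21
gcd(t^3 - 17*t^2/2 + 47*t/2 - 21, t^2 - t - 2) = t - 2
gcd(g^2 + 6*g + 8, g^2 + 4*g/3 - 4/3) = g + 2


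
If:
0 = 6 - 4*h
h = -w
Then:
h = 3/2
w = -3/2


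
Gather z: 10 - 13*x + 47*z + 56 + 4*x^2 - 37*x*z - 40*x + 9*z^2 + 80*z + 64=4*x^2 - 53*x + 9*z^2 + z*(127 - 37*x) + 130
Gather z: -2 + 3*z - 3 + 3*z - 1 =6*z - 6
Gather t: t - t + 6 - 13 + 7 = 0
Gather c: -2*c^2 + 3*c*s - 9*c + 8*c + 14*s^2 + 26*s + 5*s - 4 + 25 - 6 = -2*c^2 + c*(3*s - 1) + 14*s^2 + 31*s + 15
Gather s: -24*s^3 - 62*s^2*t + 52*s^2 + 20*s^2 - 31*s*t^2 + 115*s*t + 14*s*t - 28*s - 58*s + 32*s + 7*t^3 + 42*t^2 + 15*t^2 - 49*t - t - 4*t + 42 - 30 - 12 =-24*s^3 + s^2*(72 - 62*t) + s*(-31*t^2 + 129*t - 54) + 7*t^3 + 57*t^2 - 54*t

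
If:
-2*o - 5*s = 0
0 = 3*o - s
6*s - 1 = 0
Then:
No Solution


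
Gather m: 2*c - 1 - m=2*c - m - 1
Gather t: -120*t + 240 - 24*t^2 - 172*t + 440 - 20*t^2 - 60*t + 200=-44*t^2 - 352*t + 880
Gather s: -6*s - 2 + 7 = 5 - 6*s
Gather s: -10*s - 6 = -10*s - 6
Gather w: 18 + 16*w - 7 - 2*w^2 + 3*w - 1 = -2*w^2 + 19*w + 10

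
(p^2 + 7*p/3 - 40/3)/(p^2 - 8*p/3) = (p + 5)/p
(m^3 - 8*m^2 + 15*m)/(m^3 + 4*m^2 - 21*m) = (m - 5)/(m + 7)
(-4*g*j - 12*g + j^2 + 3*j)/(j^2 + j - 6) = (-4*g + j)/(j - 2)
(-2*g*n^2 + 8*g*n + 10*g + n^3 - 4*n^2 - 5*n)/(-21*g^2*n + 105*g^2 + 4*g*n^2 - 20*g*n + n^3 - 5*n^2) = (2*g*n + 2*g - n^2 - n)/(21*g^2 - 4*g*n - n^2)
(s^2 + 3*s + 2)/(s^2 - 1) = (s + 2)/(s - 1)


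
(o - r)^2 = o^2 - 2*o*r + r^2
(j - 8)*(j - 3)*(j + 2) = j^3 - 9*j^2 + 2*j + 48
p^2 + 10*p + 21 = (p + 3)*(p + 7)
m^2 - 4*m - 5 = (m - 5)*(m + 1)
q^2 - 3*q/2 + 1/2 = (q - 1)*(q - 1/2)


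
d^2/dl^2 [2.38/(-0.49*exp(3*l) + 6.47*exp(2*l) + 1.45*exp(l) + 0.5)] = (2.38*(-2.94*exp(2*l) + 25.88*exp(l) + 2.9)*(-1.47*exp(2*l) + 12.94*exp(l) + 1.45)*exp(l) + (10.4958*exp(2*l) - 61.5944*exp(l) - 3.451)*(-0.49*exp(3*l) + 6.47*exp(2*l) + 1.45*exp(l) + 0.5))*exp(l)/(-0.49*exp(3*l) + 6.47*exp(2*l) + 1.45*exp(l) + 0.5)^3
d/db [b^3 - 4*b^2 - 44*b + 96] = 3*b^2 - 8*b - 44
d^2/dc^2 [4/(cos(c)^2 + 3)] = 8*(-2*sin(c)^4 - 5*sin(c)^2 + 4)/(cos(c)^2 + 3)^3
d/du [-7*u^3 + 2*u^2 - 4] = u*(4 - 21*u)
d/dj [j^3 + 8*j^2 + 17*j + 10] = 3*j^2 + 16*j + 17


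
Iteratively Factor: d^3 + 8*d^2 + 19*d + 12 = (d + 3)*(d^2 + 5*d + 4) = (d + 3)*(d + 4)*(d + 1)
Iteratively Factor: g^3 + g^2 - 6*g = (g + 3)*(g^2 - 2*g) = (g - 2)*(g + 3)*(g)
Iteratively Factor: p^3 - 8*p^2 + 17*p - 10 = (p - 1)*(p^2 - 7*p + 10) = (p - 2)*(p - 1)*(p - 5)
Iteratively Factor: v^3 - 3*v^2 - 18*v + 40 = (v - 2)*(v^2 - v - 20) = (v - 5)*(v - 2)*(v + 4)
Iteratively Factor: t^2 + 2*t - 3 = (t + 3)*(t - 1)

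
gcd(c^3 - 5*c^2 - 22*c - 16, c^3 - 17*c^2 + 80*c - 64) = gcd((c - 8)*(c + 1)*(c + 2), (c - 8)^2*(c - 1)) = c - 8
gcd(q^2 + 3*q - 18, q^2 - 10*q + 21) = q - 3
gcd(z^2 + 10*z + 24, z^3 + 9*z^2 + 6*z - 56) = z + 4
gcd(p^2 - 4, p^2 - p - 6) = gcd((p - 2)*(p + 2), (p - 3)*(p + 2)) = p + 2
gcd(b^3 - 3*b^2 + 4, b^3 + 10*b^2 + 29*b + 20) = b + 1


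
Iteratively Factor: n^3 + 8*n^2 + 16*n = (n + 4)*(n^2 + 4*n) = n*(n + 4)*(n + 4)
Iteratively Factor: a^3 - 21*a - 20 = (a + 4)*(a^2 - 4*a - 5) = (a - 5)*(a + 4)*(a + 1)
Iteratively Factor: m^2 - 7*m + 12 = (m - 3)*(m - 4)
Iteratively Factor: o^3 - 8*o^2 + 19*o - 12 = (o - 4)*(o^2 - 4*o + 3) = (o - 4)*(o - 3)*(o - 1)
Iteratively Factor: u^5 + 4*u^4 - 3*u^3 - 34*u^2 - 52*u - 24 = (u + 2)*(u^4 + 2*u^3 - 7*u^2 - 20*u - 12) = (u + 2)^2*(u^3 - 7*u - 6) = (u + 1)*(u + 2)^2*(u^2 - u - 6) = (u + 1)*(u + 2)^3*(u - 3)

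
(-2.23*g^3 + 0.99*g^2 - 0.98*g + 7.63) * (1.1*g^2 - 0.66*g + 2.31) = -2.453*g^5 + 2.5608*g^4 - 6.8827*g^3 + 11.3267*g^2 - 7.2996*g + 17.6253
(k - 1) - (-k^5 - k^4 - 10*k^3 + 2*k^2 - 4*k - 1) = k^5 + k^4 + 10*k^3 - 2*k^2 + 5*k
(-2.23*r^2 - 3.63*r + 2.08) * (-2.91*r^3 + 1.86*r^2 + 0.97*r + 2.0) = 6.4893*r^5 + 6.4155*r^4 - 14.9677*r^3 - 4.1123*r^2 - 5.2424*r + 4.16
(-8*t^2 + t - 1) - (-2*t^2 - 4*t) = -6*t^2 + 5*t - 1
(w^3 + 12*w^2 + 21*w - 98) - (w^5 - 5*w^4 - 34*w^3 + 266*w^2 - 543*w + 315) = -w^5 + 5*w^4 + 35*w^3 - 254*w^2 + 564*w - 413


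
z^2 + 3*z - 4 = (z - 1)*(z + 4)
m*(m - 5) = m^2 - 5*m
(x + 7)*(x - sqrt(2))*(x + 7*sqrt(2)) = x^3 + 7*x^2 + 6*sqrt(2)*x^2 - 14*x + 42*sqrt(2)*x - 98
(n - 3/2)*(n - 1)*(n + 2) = n^3 - n^2/2 - 7*n/2 + 3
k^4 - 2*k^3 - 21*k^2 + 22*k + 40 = (k - 5)*(k - 2)*(k + 1)*(k + 4)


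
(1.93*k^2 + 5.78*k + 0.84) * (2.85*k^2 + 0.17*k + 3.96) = 5.5005*k^4 + 16.8011*k^3 + 11.0194*k^2 + 23.0316*k + 3.3264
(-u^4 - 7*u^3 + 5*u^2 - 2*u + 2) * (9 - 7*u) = 7*u^5 + 40*u^4 - 98*u^3 + 59*u^2 - 32*u + 18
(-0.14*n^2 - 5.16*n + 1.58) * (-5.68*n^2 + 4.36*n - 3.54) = 0.7952*n^4 + 28.6984*n^3 - 30.9764*n^2 + 25.1552*n - 5.5932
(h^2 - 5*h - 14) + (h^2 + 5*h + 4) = 2*h^2 - 10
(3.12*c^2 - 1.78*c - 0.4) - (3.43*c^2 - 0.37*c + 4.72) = -0.31*c^2 - 1.41*c - 5.12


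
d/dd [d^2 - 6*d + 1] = 2*d - 6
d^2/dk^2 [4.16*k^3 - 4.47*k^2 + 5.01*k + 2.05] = 24.96*k - 8.94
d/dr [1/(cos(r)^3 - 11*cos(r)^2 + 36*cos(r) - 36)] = (3*cos(r)^2 - 22*cos(r) + 36)*sin(r)/(cos(r)^3 - 11*cos(r)^2 + 36*cos(r) - 36)^2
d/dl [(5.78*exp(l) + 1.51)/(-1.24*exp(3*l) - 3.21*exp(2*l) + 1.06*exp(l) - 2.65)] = (14.3344*exp(3*l) + 24.171*exp(2*l) + 9.6942*exp(l) - 16.9176)*exp(l)/(1.5376*exp(6*l) + 7.9608*exp(5*l) + 7.6753*exp(4*l) - 0.2332*exp(3*l) + 18.1366*exp(2*l) - 5.618*exp(l) + 7.0225)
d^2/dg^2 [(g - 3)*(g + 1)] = 2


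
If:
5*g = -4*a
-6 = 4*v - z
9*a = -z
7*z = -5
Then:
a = 5/63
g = -4/63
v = -47/28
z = -5/7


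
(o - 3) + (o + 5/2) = 2*o - 1/2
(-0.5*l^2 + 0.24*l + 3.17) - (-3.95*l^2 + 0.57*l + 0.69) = 3.45*l^2 - 0.33*l + 2.48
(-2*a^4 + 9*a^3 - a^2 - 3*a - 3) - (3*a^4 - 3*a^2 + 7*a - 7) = -5*a^4 + 9*a^3 + 2*a^2 - 10*a + 4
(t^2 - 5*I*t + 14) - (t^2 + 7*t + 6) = -7*t - 5*I*t + 8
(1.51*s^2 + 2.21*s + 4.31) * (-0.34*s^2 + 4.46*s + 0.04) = -0.5134*s^4 + 5.9832*s^3 + 8.4516*s^2 + 19.311*s + 0.1724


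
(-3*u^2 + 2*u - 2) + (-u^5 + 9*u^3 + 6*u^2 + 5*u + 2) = -u^5 + 9*u^3 + 3*u^2 + 7*u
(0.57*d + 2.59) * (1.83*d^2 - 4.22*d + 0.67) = 1.0431*d^3 + 2.3343*d^2 - 10.5479*d + 1.7353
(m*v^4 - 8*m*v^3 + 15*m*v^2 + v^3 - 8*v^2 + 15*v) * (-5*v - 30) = -5*m*v^5 + 10*m*v^4 + 165*m*v^3 - 450*m*v^2 - 5*v^4 + 10*v^3 + 165*v^2 - 450*v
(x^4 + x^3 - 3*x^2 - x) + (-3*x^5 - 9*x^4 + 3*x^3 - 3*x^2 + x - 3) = -3*x^5 - 8*x^4 + 4*x^3 - 6*x^2 - 3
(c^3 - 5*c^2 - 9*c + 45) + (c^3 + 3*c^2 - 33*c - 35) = 2*c^3 - 2*c^2 - 42*c + 10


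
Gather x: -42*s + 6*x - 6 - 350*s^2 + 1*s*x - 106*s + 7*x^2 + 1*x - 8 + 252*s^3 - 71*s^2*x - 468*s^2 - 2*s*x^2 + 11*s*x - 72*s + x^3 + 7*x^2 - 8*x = 252*s^3 - 818*s^2 - 220*s + x^3 + x^2*(14 - 2*s) + x*(-71*s^2 + 12*s - 1) - 14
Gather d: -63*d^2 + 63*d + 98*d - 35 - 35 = -63*d^2 + 161*d - 70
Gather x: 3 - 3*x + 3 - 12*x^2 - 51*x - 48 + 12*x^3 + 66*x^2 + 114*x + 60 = 12*x^3 + 54*x^2 + 60*x + 18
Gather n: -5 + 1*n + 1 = n - 4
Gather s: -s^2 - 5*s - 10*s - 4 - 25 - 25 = -s^2 - 15*s - 54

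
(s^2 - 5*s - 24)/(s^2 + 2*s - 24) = (s^2 - 5*s - 24)/(s^2 + 2*s - 24)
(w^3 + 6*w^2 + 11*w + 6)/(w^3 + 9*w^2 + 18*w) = (w^2 + 3*w + 2)/(w*(w + 6))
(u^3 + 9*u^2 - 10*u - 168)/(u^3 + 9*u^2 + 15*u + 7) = (u^2 + 2*u - 24)/(u^2 + 2*u + 1)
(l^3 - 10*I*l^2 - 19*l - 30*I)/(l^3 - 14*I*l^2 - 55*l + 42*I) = (l^2 - 4*I*l + 5)/(l^2 - 8*I*l - 7)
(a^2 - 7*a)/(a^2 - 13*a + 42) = a/(a - 6)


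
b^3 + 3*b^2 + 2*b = b*(b + 1)*(b + 2)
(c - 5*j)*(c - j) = c^2 - 6*c*j + 5*j^2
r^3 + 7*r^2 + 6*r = r*(r + 1)*(r + 6)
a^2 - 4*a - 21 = (a - 7)*(a + 3)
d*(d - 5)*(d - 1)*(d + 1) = d^4 - 5*d^3 - d^2 + 5*d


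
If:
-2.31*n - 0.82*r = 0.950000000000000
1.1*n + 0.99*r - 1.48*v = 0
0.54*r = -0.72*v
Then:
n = -0.51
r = 0.26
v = -0.20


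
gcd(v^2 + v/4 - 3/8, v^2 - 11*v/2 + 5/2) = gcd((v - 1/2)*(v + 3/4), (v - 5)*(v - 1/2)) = v - 1/2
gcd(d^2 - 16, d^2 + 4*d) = d + 4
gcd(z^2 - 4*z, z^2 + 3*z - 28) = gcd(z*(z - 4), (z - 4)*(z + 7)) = z - 4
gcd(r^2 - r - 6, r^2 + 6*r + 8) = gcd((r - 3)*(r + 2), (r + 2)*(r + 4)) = r + 2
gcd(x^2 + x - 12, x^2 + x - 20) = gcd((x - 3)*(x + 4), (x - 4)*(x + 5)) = 1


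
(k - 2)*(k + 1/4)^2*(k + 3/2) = k^4 - 51*k^2/16 - 49*k/32 - 3/16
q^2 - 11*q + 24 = (q - 8)*(q - 3)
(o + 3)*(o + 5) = o^2 + 8*o + 15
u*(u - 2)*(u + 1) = u^3 - u^2 - 2*u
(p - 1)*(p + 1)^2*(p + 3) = p^4 + 4*p^3 + 2*p^2 - 4*p - 3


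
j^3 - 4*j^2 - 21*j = j*(j - 7)*(j + 3)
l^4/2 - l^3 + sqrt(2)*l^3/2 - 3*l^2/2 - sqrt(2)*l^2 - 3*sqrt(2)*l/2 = l*(l/2 + sqrt(2)/2)*(l - 3)*(l + 1)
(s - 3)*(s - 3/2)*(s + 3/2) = s^3 - 3*s^2 - 9*s/4 + 27/4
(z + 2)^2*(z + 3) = z^3 + 7*z^2 + 16*z + 12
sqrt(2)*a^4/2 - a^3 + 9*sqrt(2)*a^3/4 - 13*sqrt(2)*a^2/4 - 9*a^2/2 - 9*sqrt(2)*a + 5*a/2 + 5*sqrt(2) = (a - 1/2)*(a + 5)*(a - 2*sqrt(2))*(sqrt(2)*a/2 + 1)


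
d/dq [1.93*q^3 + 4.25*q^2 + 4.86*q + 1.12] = 5.79*q^2 + 8.5*q + 4.86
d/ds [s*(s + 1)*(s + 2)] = 3*s^2 + 6*s + 2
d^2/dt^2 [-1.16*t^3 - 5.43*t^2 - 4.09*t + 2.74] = -6.96*t - 10.86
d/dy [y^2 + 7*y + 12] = 2*y + 7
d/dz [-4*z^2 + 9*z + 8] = 9 - 8*z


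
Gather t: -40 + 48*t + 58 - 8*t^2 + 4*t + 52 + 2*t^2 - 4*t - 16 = -6*t^2 + 48*t + 54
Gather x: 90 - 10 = 80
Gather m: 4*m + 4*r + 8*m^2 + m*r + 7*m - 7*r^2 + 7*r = 8*m^2 + m*(r + 11) - 7*r^2 + 11*r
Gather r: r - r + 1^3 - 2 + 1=0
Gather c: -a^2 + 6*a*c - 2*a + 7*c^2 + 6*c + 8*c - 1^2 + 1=-a^2 - 2*a + 7*c^2 + c*(6*a + 14)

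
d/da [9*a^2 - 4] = 18*a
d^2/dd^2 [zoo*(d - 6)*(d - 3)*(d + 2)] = zoo*(d + 1)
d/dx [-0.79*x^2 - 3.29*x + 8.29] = -1.58*x - 3.29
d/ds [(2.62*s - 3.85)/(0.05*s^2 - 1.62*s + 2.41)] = (-0.131*s^2 + 0.385*s + 0.0771999999999995)/(0.0025*s^4 - 0.162*s^3 + 2.8654*s^2 - 7.8084*s + 5.8081)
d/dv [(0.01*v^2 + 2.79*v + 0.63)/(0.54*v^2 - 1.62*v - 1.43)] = (-1.5228*v^2 - 0.709*v - 2.9691)/(0.2916*v^4 - 1.7496*v^3 + 1.08*v^2 + 4.6332*v + 2.0449)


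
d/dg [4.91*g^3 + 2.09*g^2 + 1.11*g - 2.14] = 14.73*g^2 + 4.18*g + 1.11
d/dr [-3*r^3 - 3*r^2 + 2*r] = -9*r^2 - 6*r + 2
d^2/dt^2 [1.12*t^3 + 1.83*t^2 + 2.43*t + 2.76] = 6.72*t + 3.66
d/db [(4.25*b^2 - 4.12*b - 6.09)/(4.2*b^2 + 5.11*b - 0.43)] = (39.0215*b^2 + 47.501*b + 32.8915)/(17.64*b^4 + 42.924*b^3 + 22.5001*b^2 - 4.3946*b + 0.1849)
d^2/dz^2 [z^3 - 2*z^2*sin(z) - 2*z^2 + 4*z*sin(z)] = 2*z^2*sin(z) - 4*z*sin(z) - 8*z*cos(z) + 6*z - 4*sin(z) + 8*cos(z) - 4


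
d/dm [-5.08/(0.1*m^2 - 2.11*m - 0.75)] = (1.016*m - 10.7188)/(-0.1*m^2 + 2.11*m + 0.75)^2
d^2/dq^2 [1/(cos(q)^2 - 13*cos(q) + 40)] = (-4*sin(q)^4 + 11*sin(q)^2 - 2275*cos(q)/4 + 39*cos(3*q)/4 + 251)/((cos(q) - 8)^3*(cos(q) - 5)^3)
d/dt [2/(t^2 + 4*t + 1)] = 4*(-t - 2)/(t^2 + 4*t + 1)^2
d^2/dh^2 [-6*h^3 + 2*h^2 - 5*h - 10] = 4 - 36*h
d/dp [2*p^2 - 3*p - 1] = 4*p - 3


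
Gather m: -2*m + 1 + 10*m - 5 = 8*m - 4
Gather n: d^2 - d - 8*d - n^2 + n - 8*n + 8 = d^2 - 9*d - n^2 - 7*n + 8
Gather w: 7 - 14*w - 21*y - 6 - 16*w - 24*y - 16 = -30*w - 45*y - 15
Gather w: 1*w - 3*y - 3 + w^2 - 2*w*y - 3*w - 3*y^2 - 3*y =w^2 + w*(-2*y - 2) - 3*y^2 - 6*y - 3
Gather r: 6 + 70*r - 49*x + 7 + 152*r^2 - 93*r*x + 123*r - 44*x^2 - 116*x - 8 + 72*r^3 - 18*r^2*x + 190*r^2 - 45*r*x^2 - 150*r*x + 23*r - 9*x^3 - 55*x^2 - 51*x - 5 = 72*r^3 + r^2*(342 - 18*x) + r*(-45*x^2 - 243*x + 216) - 9*x^3 - 99*x^2 - 216*x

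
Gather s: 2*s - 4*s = -2*s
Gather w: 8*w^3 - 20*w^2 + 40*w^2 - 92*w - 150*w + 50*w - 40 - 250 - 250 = 8*w^3 + 20*w^2 - 192*w - 540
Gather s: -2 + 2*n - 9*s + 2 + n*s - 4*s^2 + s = 2*n - 4*s^2 + s*(n - 8)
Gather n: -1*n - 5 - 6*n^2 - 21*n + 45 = -6*n^2 - 22*n + 40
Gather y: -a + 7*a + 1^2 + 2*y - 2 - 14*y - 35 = 6*a - 12*y - 36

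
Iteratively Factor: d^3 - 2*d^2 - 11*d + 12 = (d - 1)*(d^2 - d - 12) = (d - 1)*(d + 3)*(d - 4)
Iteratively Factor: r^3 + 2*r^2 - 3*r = (r + 3)*(r^2 - r) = r*(r + 3)*(r - 1)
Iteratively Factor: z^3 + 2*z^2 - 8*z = (z - 2)*(z^2 + 4*z) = z*(z - 2)*(z + 4)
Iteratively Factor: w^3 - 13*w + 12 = (w - 1)*(w^2 + w - 12) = (w - 3)*(w - 1)*(w + 4)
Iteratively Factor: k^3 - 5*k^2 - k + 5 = (k - 5)*(k^2 - 1) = (k - 5)*(k + 1)*(k - 1)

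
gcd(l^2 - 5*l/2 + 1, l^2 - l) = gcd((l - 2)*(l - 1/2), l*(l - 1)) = 1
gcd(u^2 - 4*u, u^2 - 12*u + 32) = u - 4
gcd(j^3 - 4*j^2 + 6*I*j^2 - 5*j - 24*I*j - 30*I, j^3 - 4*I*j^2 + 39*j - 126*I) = j + 6*I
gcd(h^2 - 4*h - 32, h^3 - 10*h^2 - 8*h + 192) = h^2 - 4*h - 32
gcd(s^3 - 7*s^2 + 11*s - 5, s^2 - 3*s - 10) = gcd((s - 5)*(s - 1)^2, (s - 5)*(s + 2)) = s - 5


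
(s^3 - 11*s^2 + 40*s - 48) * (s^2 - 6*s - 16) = s^5 - 17*s^4 + 90*s^3 - 112*s^2 - 352*s + 768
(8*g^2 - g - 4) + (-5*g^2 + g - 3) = 3*g^2 - 7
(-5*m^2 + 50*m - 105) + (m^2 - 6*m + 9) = -4*m^2 + 44*m - 96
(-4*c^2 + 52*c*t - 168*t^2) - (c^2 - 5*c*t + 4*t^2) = -5*c^2 + 57*c*t - 172*t^2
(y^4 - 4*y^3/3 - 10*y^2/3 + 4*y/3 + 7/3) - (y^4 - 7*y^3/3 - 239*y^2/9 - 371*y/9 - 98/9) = y^3 + 209*y^2/9 + 383*y/9 + 119/9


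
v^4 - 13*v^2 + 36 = (v - 3)*(v - 2)*(v + 2)*(v + 3)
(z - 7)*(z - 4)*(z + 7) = z^3 - 4*z^2 - 49*z + 196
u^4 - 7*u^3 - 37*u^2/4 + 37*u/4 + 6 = (u - 8)*(u - 1)*(u + 1/2)*(u + 3/2)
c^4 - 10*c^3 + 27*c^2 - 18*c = c*(c - 6)*(c - 3)*(c - 1)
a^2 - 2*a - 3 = (a - 3)*(a + 1)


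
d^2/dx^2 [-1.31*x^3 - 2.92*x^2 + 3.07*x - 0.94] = -7.86*x - 5.84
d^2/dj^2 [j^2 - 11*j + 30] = 2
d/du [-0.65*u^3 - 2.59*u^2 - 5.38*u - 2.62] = -1.95*u^2 - 5.18*u - 5.38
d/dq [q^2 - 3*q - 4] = 2*q - 3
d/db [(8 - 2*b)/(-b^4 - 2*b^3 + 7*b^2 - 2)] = 2*(b^4 + 2*b^3 - 7*b^2 - 2*b*(b - 4)*(2*b^2 + 3*b - 7) + 2)/(b^4 + 2*b^3 - 7*b^2 + 2)^2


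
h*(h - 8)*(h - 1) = h^3 - 9*h^2 + 8*h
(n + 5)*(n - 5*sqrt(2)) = n^2 - 5*sqrt(2)*n + 5*n - 25*sqrt(2)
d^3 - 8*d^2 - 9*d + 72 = (d - 8)*(d - 3)*(d + 3)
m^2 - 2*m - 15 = (m - 5)*(m + 3)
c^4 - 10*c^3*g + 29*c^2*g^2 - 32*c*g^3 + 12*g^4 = (c - 6*g)*(c - 2*g)*(c - g)^2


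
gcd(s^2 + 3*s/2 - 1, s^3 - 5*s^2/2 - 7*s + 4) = s^2 + 3*s/2 - 1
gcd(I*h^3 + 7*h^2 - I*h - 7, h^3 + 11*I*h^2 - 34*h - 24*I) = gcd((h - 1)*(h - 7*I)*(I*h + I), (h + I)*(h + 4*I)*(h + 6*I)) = 1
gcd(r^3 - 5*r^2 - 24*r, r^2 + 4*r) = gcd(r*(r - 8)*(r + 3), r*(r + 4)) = r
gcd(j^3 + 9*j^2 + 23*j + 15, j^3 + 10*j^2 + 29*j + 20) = j^2 + 6*j + 5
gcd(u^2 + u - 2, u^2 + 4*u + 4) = u + 2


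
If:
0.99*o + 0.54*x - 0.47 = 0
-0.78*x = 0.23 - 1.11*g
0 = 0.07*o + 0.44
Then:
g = 8.92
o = -6.29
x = 12.39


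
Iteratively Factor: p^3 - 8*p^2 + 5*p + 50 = (p + 2)*(p^2 - 10*p + 25) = (p - 5)*(p + 2)*(p - 5)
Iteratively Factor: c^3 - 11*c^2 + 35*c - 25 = (c - 5)*(c^2 - 6*c + 5) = (c - 5)^2*(c - 1)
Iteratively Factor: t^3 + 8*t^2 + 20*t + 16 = (t + 2)*(t^2 + 6*t + 8) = (t + 2)*(t + 4)*(t + 2)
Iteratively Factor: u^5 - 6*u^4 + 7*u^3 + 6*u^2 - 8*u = (u + 1)*(u^4 - 7*u^3 + 14*u^2 - 8*u) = (u - 1)*(u + 1)*(u^3 - 6*u^2 + 8*u) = (u - 2)*(u - 1)*(u + 1)*(u^2 - 4*u) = (u - 4)*(u - 2)*(u - 1)*(u + 1)*(u)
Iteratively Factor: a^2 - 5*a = (a - 5)*(a)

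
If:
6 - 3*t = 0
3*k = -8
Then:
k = -8/3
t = 2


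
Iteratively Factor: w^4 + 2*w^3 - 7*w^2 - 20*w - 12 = (w + 1)*(w^3 + w^2 - 8*w - 12) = (w + 1)*(w + 2)*(w^2 - w - 6) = (w + 1)*(w + 2)^2*(w - 3)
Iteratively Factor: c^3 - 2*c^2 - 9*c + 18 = (c - 3)*(c^2 + c - 6) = (c - 3)*(c + 3)*(c - 2)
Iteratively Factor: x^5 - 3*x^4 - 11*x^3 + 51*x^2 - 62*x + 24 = (x - 2)*(x^4 - x^3 - 13*x^2 + 25*x - 12) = (x - 2)*(x - 1)*(x^3 - 13*x + 12) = (x - 2)*(x - 1)^2*(x^2 + x - 12) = (x - 3)*(x - 2)*(x - 1)^2*(x + 4)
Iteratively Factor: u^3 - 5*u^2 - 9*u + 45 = (u - 3)*(u^2 - 2*u - 15) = (u - 3)*(u + 3)*(u - 5)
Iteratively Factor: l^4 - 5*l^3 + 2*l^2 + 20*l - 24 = (l + 2)*(l^3 - 7*l^2 + 16*l - 12) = (l - 3)*(l + 2)*(l^2 - 4*l + 4) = (l - 3)*(l - 2)*(l + 2)*(l - 2)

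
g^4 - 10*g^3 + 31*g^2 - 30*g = g*(g - 5)*(g - 3)*(g - 2)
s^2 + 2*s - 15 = (s - 3)*(s + 5)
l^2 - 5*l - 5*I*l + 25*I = (l - 5)*(l - 5*I)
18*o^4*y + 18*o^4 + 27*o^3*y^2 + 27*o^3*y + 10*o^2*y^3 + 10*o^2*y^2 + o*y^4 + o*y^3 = (o + y)*(3*o + y)*(6*o + y)*(o*y + o)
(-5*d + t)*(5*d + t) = -25*d^2 + t^2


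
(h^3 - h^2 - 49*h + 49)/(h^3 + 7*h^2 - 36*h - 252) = (h^2 - 8*h + 7)/(h^2 - 36)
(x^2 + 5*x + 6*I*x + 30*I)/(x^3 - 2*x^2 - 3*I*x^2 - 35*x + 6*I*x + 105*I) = (x + 6*I)/(x^2 - x*(7 + 3*I) + 21*I)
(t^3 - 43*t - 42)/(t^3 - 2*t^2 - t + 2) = (t^2 - t - 42)/(t^2 - 3*t + 2)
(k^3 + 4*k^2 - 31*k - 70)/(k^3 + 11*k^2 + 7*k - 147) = (k^2 - 3*k - 10)/(k^2 + 4*k - 21)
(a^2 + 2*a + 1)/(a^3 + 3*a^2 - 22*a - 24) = (a + 1)/(a^2 + 2*a - 24)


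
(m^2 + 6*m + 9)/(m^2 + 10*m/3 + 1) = 3*(m + 3)/(3*m + 1)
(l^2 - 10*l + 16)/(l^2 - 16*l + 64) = (l - 2)/(l - 8)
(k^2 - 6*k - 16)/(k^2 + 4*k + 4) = (k - 8)/(k + 2)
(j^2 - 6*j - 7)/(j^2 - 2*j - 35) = (j + 1)/(j + 5)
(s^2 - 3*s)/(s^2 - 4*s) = (s - 3)/(s - 4)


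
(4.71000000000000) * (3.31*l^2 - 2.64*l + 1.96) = 15.5901*l^2 - 12.4344*l + 9.2316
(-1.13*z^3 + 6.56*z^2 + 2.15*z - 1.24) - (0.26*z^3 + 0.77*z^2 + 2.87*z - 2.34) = -1.39*z^3 + 5.79*z^2 - 0.72*z + 1.1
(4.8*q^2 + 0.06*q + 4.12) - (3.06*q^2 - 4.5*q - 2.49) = 1.74*q^2 + 4.56*q + 6.61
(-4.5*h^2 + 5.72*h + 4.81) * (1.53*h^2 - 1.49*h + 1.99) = -6.885*h^4 + 15.4566*h^3 - 10.1185*h^2 + 4.2159*h + 9.5719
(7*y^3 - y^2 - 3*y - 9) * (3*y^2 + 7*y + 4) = 21*y^5 + 46*y^4 + 12*y^3 - 52*y^2 - 75*y - 36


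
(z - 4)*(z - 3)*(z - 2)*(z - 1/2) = z^4 - 19*z^3/2 + 61*z^2/2 - 37*z + 12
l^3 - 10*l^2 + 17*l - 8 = (l - 8)*(l - 1)^2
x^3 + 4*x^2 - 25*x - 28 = (x - 4)*(x + 1)*(x + 7)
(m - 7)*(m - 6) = m^2 - 13*m + 42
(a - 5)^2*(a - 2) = a^3 - 12*a^2 + 45*a - 50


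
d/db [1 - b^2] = -2*b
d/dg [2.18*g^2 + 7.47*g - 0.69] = 4.36*g + 7.47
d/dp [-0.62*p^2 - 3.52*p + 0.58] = -1.24*p - 3.52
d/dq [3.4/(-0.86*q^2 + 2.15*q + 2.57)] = (5.848*q - 7.31)/(-0.86*q^2 + 2.15*q + 2.57)^2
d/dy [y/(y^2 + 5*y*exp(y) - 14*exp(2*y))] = (y^2 - y*(5*y*exp(y) + 2*y - 28*exp(2*y) + 5*exp(y)) + 5*y*exp(y) - 14*exp(2*y))/(y^2 + 5*y*exp(y) - 14*exp(2*y))^2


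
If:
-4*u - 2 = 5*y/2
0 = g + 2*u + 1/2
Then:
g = 5*y/4 + 1/2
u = -5*y/8 - 1/2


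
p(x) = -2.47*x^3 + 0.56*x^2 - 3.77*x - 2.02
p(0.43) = -3.73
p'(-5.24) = -213.10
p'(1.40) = -16.73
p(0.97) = -7.40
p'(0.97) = -9.66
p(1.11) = -8.89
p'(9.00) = -593.90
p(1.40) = -12.98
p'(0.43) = -4.66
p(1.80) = -21.40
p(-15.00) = 8516.78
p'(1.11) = -11.66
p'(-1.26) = -16.95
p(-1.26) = 8.56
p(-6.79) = 822.62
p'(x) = -7.41*x^2 + 1.12*x - 3.77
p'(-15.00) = -1687.82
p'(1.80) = -25.76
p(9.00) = -1791.22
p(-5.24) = 388.49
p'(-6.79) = -353.01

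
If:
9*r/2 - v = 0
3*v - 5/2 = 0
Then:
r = 5/27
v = 5/6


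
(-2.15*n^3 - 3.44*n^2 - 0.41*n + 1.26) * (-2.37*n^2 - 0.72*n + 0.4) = 5.0955*n^5 + 9.7008*n^4 + 2.5885*n^3 - 4.067*n^2 - 1.0712*n + 0.504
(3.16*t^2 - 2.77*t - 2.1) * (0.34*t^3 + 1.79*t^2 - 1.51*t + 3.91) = 1.0744*t^5 + 4.7146*t^4 - 10.4439*t^3 + 12.7793*t^2 - 7.6597*t - 8.211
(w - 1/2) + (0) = w - 1/2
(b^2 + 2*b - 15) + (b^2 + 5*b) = 2*b^2 + 7*b - 15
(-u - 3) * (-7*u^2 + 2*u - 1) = 7*u^3 + 19*u^2 - 5*u + 3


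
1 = 1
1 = 1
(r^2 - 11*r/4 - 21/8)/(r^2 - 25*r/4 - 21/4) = (r - 7/2)/(r - 7)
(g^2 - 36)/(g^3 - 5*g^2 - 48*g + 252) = (g + 6)/(g^2 + g - 42)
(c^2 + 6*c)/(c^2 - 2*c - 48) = c/(c - 8)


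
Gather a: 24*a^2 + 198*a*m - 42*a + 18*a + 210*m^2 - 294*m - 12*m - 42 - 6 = 24*a^2 + a*(198*m - 24) + 210*m^2 - 306*m - 48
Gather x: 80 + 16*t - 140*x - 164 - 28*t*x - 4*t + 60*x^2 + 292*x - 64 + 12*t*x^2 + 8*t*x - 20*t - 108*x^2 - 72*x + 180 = -8*t + x^2*(12*t - 48) + x*(80 - 20*t) + 32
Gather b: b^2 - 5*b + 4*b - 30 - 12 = b^2 - b - 42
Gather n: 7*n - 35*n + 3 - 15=-28*n - 12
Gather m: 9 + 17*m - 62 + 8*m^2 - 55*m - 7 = 8*m^2 - 38*m - 60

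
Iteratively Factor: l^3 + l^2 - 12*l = (l + 4)*(l^2 - 3*l) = l*(l + 4)*(l - 3)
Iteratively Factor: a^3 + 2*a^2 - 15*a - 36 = (a + 3)*(a^2 - a - 12) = (a + 3)^2*(a - 4)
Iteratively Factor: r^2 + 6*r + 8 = (r + 2)*(r + 4)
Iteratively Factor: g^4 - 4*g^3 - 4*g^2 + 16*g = (g)*(g^3 - 4*g^2 - 4*g + 16) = g*(g - 2)*(g^2 - 2*g - 8) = g*(g - 2)*(g + 2)*(g - 4)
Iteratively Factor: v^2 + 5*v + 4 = (v + 4)*(v + 1)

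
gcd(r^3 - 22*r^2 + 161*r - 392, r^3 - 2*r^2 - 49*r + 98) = r - 7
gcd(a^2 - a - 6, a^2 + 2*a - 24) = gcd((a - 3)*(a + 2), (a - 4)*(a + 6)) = 1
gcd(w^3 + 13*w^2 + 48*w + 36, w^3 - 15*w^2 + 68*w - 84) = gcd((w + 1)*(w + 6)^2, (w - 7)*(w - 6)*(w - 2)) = 1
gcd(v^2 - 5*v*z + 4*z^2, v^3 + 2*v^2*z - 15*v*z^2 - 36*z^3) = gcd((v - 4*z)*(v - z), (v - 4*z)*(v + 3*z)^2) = -v + 4*z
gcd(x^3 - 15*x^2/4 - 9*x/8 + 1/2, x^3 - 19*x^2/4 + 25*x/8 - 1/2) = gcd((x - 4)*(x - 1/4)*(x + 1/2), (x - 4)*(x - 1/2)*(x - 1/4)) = x^2 - 17*x/4 + 1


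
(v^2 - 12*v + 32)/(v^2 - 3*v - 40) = (v - 4)/(v + 5)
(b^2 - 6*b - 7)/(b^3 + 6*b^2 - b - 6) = (b - 7)/(b^2 + 5*b - 6)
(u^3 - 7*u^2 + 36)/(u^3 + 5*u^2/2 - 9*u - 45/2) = 2*(u^2 - 4*u - 12)/(2*u^2 + 11*u + 15)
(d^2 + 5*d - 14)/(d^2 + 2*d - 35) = (d - 2)/(d - 5)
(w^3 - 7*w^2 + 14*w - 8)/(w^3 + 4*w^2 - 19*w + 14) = (w - 4)/(w + 7)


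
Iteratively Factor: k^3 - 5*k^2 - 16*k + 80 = (k - 5)*(k^2 - 16) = (k - 5)*(k - 4)*(k + 4)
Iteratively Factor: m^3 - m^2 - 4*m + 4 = (m - 1)*(m^2 - 4) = (m - 1)*(m + 2)*(m - 2)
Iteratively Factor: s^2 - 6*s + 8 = (s - 2)*(s - 4)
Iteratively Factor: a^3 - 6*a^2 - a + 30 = (a - 3)*(a^2 - 3*a - 10) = (a - 5)*(a - 3)*(a + 2)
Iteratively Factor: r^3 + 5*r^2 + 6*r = (r)*(r^2 + 5*r + 6) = r*(r + 3)*(r + 2)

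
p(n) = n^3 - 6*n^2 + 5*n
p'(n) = 3*n^2 - 12*n + 5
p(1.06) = -0.25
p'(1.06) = -4.35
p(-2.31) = -55.89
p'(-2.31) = 48.73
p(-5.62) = -395.11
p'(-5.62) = 167.19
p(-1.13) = -14.75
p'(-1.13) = 22.39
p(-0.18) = -1.10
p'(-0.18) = 7.26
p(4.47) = -8.22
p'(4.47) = 11.30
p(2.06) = -6.42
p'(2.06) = -6.99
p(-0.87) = -9.55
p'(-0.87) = 17.71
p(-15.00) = -4800.00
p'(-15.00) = 860.00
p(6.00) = 30.00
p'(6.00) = 41.00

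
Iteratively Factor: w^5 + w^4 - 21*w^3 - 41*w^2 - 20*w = (w + 4)*(w^4 - 3*w^3 - 9*w^2 - 5*w) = (w - 5)*(w + 4)*(w^3 + 2*w^2 + w) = w*(w - 5)*(w + 4)*(w^2 + 2*w + 1) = w*(w - 5)*(w + 1)*(w + 4)*(w + 1)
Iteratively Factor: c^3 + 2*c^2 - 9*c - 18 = (c + 2)*(c^2 - 9) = (c + 2)*(c + 3)*(c - 3)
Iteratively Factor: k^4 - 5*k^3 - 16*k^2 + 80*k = (k - 4)*(k^3 - k^2 - 20*k) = (k - 4)*(k + 4)*(k^2 - 5*k) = k*(k - 4)*(k + 4)*(k - 5)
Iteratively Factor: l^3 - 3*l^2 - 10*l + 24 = (l - 4)*(l^2 + l - 6) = (l - 4)*(l - 2)*(l + 3)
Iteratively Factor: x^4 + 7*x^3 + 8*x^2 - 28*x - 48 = (x + 3)*(x^3 + 4*x^2 - 4*x - 16) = (x + 2)*(x + 3)*(x^2 + 2*x - 8) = (x + 2)*(x + 3)*(x + 4)*(x - 2)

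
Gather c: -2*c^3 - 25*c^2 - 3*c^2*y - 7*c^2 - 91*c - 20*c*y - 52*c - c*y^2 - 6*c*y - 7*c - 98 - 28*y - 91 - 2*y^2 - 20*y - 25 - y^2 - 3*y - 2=-2*c^3 + c^2*(-3*y - 32) + c*(-y^2 - 26*y - 150) - 3*y^2 - 51*y - 216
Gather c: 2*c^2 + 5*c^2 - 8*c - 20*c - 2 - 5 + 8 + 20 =7*c^2 - 28*c + 21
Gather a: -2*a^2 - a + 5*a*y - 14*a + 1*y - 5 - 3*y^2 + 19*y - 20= -2*a^2 + a*(5*y - 15) - 3*y^2 + 20*y - 25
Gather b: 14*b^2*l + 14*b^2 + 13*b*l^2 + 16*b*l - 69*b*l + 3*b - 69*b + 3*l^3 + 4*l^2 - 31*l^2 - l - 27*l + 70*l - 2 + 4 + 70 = b^2*(14*l + 14) + b*(13*l^2 - 53*l - 66) + 3*l^3 - 27*l^2 + 42*l + 72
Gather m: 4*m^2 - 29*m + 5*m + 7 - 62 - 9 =4*m^2 - 24*m - 64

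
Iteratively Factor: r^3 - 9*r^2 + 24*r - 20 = (r - 2)*(r^2 - 7*r + 10) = (r - 2)^2*(r - 5)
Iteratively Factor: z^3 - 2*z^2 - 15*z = (z - 5)*(z^2 + 3*z) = z*(z - 5)*(z + 3)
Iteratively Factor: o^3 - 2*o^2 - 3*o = (o - 3)*(o^2 + o) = o*(o - 3)*(o + 1)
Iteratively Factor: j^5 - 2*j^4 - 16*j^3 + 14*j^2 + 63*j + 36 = (j + 3)*(j^4 - 5*j^3 - j^2 + 17*j + 12) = (j - 4)*(j + 3)*(j^3 - j^2 - 5*j - 3) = (j - 4)*(j - 3)*(j + 3)*(j^2 + 2*j + 1) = (j - 4)*(j - 3)*(j + 1)*(j + 3)*(j + 1)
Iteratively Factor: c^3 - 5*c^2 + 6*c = (c - 3)*(c^2 - 2*c) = c*(c - 3)*(c - 2)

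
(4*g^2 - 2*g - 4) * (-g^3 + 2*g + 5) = -4*g^5 + 2*g^4 + 12*g^3 + 16*g^2 - 18*g - 20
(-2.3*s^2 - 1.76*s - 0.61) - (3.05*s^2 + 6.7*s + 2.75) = -5.35*s^2 - 8.46*s - 3.36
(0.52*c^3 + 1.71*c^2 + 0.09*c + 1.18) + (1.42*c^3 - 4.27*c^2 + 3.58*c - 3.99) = 1.94*c^3 - 2.56*c^2 + 3.67*c - 2.81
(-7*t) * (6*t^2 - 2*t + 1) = -42*t^3 + 14*t^2 - 7*t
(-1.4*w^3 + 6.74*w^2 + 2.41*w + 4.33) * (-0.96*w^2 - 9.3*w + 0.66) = 1.344*w^5 + 6.5496*w^4 - 65.9196*w^3 - 22.1214*w^2 - 38.6784*w + 2.8578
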